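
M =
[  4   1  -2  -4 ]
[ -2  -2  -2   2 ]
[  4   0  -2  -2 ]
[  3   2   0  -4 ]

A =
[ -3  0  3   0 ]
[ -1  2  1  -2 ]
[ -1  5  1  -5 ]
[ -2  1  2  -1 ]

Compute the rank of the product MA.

2

First compute MA:
[[ -3, -12,   3,  12],
 [  6, -12,  -6,  12],
 [ -6, -12,   6,  12],
 [ -3,   0,   3,   0]]
Now row reduce the product.
R2 ← R2 + (2)·R1: [0, -36, 0, 36]
R3 ← R3 − (2)·R1: [0, 12, 0, -12]
R4 ← R4 − R1: [0, 12, 0, -12]
R3 ← R3 + (1/3)·R2: [0, 0, 0, 0]
R4 ← R4 + (1/3)·R2: [0, 0, 0, 0]
2 nonzero rows, so rank(MA) = 2.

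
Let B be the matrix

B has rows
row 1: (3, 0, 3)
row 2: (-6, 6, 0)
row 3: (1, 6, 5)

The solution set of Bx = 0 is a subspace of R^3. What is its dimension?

0

Row reduce to echelon form.
R2 ← R2 + (2)·R1: [0, 6, 6]
R3 ← R3 − (1/3)·R1: [0, 6, 4]
R3 ← R3 − R2: [0, 0, -2]
3 nonzero rows, so rank(B) = 3.
B has 3 columns; by rank–nullity, nullity = 3 − 3 = 0.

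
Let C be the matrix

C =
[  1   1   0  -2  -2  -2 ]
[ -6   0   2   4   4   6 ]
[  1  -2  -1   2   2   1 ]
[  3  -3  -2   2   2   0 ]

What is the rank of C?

Row reduce to echelon form.
R2 ← R2 + (6)·R1: [0, 6, 2, -8, -8, -6]
R3 ← R3 − R1: [0, -3, -1, 4, 4, 3]
R4 ← R4 − (3)·R1: [0, -6, -2, 8, 8, 6]
R3 ← R3 + (1/2)·R2: [0, 0, 0, 0, 0, 0]
R4 ← R4 + R2: [0, 0, 0, 0, 0, 0]
Echelon form has 2 nonzero rows, so rank(C) = 2.

2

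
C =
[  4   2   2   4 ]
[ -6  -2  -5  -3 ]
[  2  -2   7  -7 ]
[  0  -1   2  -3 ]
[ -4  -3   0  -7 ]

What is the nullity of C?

Row reduce to echelon form.
R2 ← R2 + (3/2)·R1: [0, 1, -2, 3]
R3 ← R3 − (1/2)·R1: [0, -3, 6, -9]
R5 ← R5 + R1: [0, -1, 2, -3]
R3 ← R3 + (3)·R2: [0, 0, 0, 0]
R4 ← R4 + R2: [0, 0, 0, 0]
R5 ← R5 + R2: [0, 0, 0, 0]
2 nonzero rows, so rank(C) = 2.
C has 4 columns; by rank–nullity, nullity = 4 − 2 = 2.

2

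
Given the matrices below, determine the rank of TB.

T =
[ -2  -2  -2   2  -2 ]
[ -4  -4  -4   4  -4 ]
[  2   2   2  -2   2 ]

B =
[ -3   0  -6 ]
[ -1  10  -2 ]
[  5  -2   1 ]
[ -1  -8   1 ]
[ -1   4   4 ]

First compute TB:
[[ -2, -40,   8],
 [ -4, -80,  16],
 [  2,  40,  -8]]
Now row reduce the product.
R2 ← R2 − (2)·R1: [0, 0, 0]
R3 ← R3 + R1: [0, 0, 0]
1 nonzero row, so rank(TB) = 1.

1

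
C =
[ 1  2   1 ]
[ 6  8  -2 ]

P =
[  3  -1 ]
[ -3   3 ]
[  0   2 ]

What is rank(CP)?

First compute CP:
[[ -3,   7],
 [ -6,  14]]
Now row reduce the product.
R2 ← R2 − (2)·R1: [0, 0]
1 nonzero row, so rank(CP) = 1.

1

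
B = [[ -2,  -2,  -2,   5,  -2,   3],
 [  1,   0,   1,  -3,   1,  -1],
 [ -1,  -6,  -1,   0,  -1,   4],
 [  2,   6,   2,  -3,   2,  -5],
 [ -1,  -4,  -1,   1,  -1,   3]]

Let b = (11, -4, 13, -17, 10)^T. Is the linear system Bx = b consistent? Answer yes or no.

yes

Row reduce the augmented matrix [B | b].
R2 ← R2 + (1/2)·R1: [0, -1, 0, -1/2, 0, 1/2, 3/2]
R3 ← R3 − (1/2)·R1: [0, -5, 0, -5/2, 0, 5/2, 15/2]
R4 ← R4 + R1: [0, 4, 0, 2, 0, -2, -6]
R5 ← R5 − (1/2)·R1: [0, -3, 0, -3/2, 0, 3/2, 9/2]
R3 ← R3 − (5)·R2: [0, 0, 0, 0, 0, 0, 0]
R4 ← R4 + (4)·R2: [0, 0, 0, 0, 0, 0, 0]
R5 ← R5 − (3)·R2: [0, 0, 0, 0, 0, 0, 0]
The echelon form has 2 nonzero rows, and every pivot lies in the first 6 columns, so rank(B) = rank([B|b]) = 2.
The system is consistent.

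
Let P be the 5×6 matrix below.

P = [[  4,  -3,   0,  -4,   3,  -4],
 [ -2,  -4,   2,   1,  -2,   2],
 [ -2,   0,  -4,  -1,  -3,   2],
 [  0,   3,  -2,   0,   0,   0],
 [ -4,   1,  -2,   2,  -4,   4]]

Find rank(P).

3

Row reduce to echelon form.
R2 ← R2 + (1/2)·R1: [0, -11/2, 2, -1, -1/2, 0]
R3 ← R3 + (1/2)·R1: [0, -3/2, -4, -3, -3/2, 0]
R5 ← R5 + R1: [0, -2, -2, -2, -1, 0]
R3 ← R3 − (3/11)·R2: [0, 0, -50/11, -30/11, -15/11, 0]
R4 ← R4 + (6/11)·R2: [0, 0, -10/11, -6/11, -3/11, 0]
R5 ← R5 − (4/11)·R2: [0, 0, -30/11, -18/11, -9/11, 0]
R4 ← R4 − (1/5)·R3: [0, 0, 0, 0, 0, 0]
R5 ← R5 − (3/5)·R3: [0, 0, 0, 0, 0, 0]
Echelon form has 3 nonzero rows, so rank(P) = 3.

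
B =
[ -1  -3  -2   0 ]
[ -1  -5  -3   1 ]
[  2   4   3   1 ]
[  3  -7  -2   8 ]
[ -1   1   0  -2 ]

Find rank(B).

Row reduce to echelon form.
R2 ← R2 − R1: [0, -2, -1, 1]
R3 ← R3 + (2)·R1: [0, -2, -1, 1]
R4 ← R4 + (3)·R1: [0, -16, -8, 8]
R5 ← R5 − R1: [0, 4, 2, -2]
R3 ← R3 − R2: [0, 0, 0, 0]
R4 ← R4 − (8)·R2: [0, 0, 0, 0]
R5 ← R5 + (2)·R2: [0, 0, 0, 0]
Echelon form has 2 nonzero rows, so rank(B) = 2.

2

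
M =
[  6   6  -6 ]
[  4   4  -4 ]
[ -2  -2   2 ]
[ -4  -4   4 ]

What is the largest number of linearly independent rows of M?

1

Row reduce to echelon form.
R2 ← R2 − (2/3)·R1: [0, 0, 0]
R3 ← R3 + (1/3)·R1: [0, 0, 0]
R4 ← R4 + (2/3)·R1: [0, 0, 0]
Echelon form has 1 nonzero row, so rank(M) = 1.
The rank gives the maximum number of linearly independent rows: 1.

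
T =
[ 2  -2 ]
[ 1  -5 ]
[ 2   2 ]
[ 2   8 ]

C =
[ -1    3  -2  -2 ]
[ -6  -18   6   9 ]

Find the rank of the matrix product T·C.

2

First compute TC:
[[ 10,  42, -16, -22],
 [ 29,  93, -32, -47],
 [-14, -30,   8,  14],
 [-50, -138,  44,  68]]
Now row reduce the product.
R2 ← R2 − (29/10)·R1: [0, -144/5, 72/5, 84/5]
R3 ← R3 + (7/5)·R1: [0, 144/5, -72/5, -84/5]
R4 ← R4 + (5)·R1: [0, 72, -36, -42]
R3 ← R3 + R2: [0, 0, 0, 0]
R4 ← R4 + (5/2)·R2: [0, 0, 0, 0]
2 nonzero rows, so rank(TC) = 2.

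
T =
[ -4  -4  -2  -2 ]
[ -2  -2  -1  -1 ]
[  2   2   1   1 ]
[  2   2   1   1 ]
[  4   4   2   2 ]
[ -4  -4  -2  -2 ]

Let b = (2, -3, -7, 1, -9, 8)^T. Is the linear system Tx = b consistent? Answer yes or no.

Row reduce the augmented matrix [T | b].
R2 ← R2 − (1/2)·R1: [0, 0, 0, 0, -4]
R3 ← R3 + (1/2)·R1: [0, 0, 0, 0, -6]
R4 ← R4 + (1/2)·R1: [0, 0, 0, 0, 2]
R5 ← R5 + R1: [0, 0, 0, 0, -7]
R6 ← R6 − R1: [0, 0, 0, 0, 6]
R3 ← R3 − (3/2)·R2: [0, 0, 0, 0, 0]
R4 ← R4 + (1/2)·R2: [0, 0, 0, 0, 0]
R5 ← R5 − (7/4)·R2: [0, 0, 0, 0, 0]
R6 ← R6 + (3/2)·R2: [0, 0, 0, 0, 0]
The echelon form has 2 nonzero rows; the last pivot sits in the augmented column, so rank(T) = 1 but rank([T|b]) = 2.
Since the ranks differ, the system is inconsistent.

no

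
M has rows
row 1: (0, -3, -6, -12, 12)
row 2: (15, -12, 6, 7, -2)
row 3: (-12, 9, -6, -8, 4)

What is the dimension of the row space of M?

Row reduce to echelon form.
Swap R1 ↔ R2
R3 ← R3 + (4/5)·R1: [0, -3/5, -6/5, -12/5, 12/5]
R3 ← R3 − (1/5)·R2: [0, 0, 0, 0, 0]
Echelon form has 2 nonzero rows, so rank(M) = 2.
The row space has dimension equal to the rank: 2.

2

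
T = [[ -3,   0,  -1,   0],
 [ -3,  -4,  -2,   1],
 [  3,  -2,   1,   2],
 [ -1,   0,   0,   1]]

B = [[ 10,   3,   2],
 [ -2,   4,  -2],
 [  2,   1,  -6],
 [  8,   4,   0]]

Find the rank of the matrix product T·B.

3

First compute TB:
[[-32, -10,   0],
 [-18, -23,  14],
 [ 52,  10,   4],
 [ -2,   1,  -2]]
Now row reduce the product.
R2 ← R2 − (9/16)·R1: [0, -139/8, 14]
R3 ← R3 + (13/8)·R1: [0, -25/4, 4]
R4 ← R4 − (1/16)·R1: [0, 13/8, -2]
R3 ← R3 − (50/139)·R2: [0, 0, -144/139]
R4 ← R4 + (13/139)·R2: [0, 0, -96/139]
R4 ← R4 − (2/3)·R3: [0, 0, 0]
3 nonzero rows, so rank(TB) = 3.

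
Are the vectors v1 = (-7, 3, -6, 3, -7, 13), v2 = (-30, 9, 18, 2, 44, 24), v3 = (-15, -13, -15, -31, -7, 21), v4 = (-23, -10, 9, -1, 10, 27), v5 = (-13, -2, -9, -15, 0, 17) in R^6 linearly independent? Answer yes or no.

no

Form the matrix with these vectors as rows and row reduce.
R2 ← R2 − (30/7)·R1: [0, -27/7, 306/7, -76/7, 74, -222/7]
R3 ← R3 − (15/7)·R1: [0, -136/7, -15/7, -262/7, 8, -48/7]
R4 ← R4 − (23/7)·R1: [0, -139/7, 201/7, -76/7, 33, -110/7]
R5 ← R5 − (13/7)·R1: [0, -53/7, 15/7, -144/7, 13, -50/7]
R3 ← R3 − (136/27)·R2: [0, 0, -667/3, 466/27, -9848/27, 1376/9]
R4 ← R4 − (139/27)·R2: [0, 0, -589/3, 1216/27, -9395/27, 1328/9]
R5 ← R5 − (53/27)·R2: [0, 0, -251/3, 20/27, -3571/27, 496/9]
R4 ← R4 − (589/667)·R3: [0, 0, 0, 19874/667, -17259/667, 8368/667]
R5 ← R5 − (251/667)·R3: [0, 0, 0, -3838/667, 3333/667, -1616/667]
R5 ← R5 + (101/523)·R4: [0, 0, 0, 0, 0, 0]
4 nonzero rows, so the 5 vectors span a space of dimension 4.
Since 4 < 5, the vectors are linearly dependent.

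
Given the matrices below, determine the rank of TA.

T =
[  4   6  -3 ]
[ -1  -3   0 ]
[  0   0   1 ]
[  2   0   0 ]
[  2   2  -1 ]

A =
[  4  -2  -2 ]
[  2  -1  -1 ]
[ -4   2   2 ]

First compute TA:
[[ 40, -20, -20],
 [-10,   5,   5],
 [ -4,   2,   2],
 [  8,  -4,  -4],
 [ 16,  -8,  -8]]
Now row reduce the product.
R2 ← R2 + (1/4)·R1: [0, 0, 0]
R3 ← R3 + (1/10)·R1: [0, 0, 0]
R4 ← R4 − (1/5)·R1: [0, 0, 0]
R5 ← R5 − (2/5)·R1: [0, 0, 0]
1 nonzero row, so rank(TA) = 1.

1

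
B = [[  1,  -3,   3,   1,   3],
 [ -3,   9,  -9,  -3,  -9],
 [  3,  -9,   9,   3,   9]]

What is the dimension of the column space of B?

1

Row reduce to echelon form.
R2 ← R2 + (3)·R1: [0, 0, 0, 0, 0]
R3 ← R3 − (3)·R1: [0, 0, 0, 0, 0]
Echelon form has 1 nonzero row, so rank(B) = 1.
The column space has dimension equal to the rank: 1.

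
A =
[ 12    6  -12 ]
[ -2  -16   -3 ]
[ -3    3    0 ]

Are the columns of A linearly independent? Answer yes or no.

yes

Row reduce A to echelon form.
R2 ← R2 + (1/6)·R1: [0, -15, -5]
R3 ← R3 + (1/4)·R1: [0, 9/2, -3]
R3 ← R3 + (3/10)·R2: [0, 0, -9/2]
3 pivots among 3 columns.
Every column is a pivot column, so the columns are linearly independent.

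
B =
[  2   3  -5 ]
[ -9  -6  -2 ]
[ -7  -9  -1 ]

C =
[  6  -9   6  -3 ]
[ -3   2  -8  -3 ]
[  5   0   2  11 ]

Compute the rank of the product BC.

3

First compute BC:
[[-22, -12, -22, -70],
 [-46,  69, -10,  23],
 [-20,  45,  28,  37]]
Now row reduce the product.
R2 ← R2 − (23/11)·R1: [0, 1035/11, 36, 1863/11]
R3 ← R3 − (10/11)·R1: [0, 615/11, 48, 1107/11]
R3 ← R3 − (41/69)·R2: [0, 0, 612/23, 0]
3 nonzero rows, so rank(BC) = 3.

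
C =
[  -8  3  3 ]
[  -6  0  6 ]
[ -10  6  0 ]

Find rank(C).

Row reduce to echelon form.
R2 ← R2 − (3/4)·R1: [0, -9/4, 15/4]
R3 ← R3 − (5/4)·R1: [0, 9/4, -15/4]
R3 ← R3 + R2: [0, 0, 0]
Echelon form has 2 nonzero rows, so rank(C) = 2.

2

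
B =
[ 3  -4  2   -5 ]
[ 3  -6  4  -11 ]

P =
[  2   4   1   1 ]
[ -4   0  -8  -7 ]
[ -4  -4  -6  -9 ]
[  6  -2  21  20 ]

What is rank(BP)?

First compute BP:
[[-16,  14, -82, -87],
 [-52,  18, -204, -211]]
Now row reduce the product.
R2 ← R2 − (13/4)·R1: [0, -55/2, 125/2, 287/4]
2 nonzero rows, so rank(BP) = 2.

2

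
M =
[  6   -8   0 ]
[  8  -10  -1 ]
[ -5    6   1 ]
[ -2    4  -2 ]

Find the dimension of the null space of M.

Row reduce to echelon form.
R2 ← R2 − (4/3)·R1: [0, 2/3, -1]
R3 ← R3 + (5/6)·R1: [0, -2/3, 1]
R4 ← R4 + (1/3)·R1: [0, 4/3, -2]
R3 ← R3 + R2: [0, 0, 0]
R4 ← R4 − (2)·R2: [0, 0, 0]
2 nonzero rows, so rank(M) = 2.
M has 3 columns; by rank–nullity, nullity = 3 − 2 = 1.

1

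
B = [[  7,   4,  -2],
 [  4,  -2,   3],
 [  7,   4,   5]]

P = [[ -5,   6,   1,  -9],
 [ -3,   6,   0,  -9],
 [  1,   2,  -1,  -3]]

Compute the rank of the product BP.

2

First compute BP:
[[-49,  62,   9, -93],
 [-11,  18,   1, -27],
 [-42,  76,   2, -114]]
Now row reduce the product.
R2 ← R2 − (11/49)·R1: [0, 200/49, -50/49, -300/49]
R3 ← R3 − (6/7)·R1: [0, 160/7, -40/7, -240/7]
R3 ← R3 − (28/5)·R2: [0, 0, 0, 0]
2 nonzero rows, so rank(BP) = 2.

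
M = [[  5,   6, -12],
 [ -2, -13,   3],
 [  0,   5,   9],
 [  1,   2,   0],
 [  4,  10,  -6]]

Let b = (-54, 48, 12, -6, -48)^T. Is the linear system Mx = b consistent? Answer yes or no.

yes

Row reduce the augmented matrix [M | b].
R2 ← R2 + (2/5)·R1: [0, -53/5, -9/5, 132/5]
R4 ← R4 − (1/5)·R1: [0, 4/5, 12/5, 24/5]
R5 ← R5 − (4/5)·R1: [0, 26/5, 18/5, -24/5]
R3 ← R3 + (25/53)·R2: [0, 0, 432/53, 1296/53]
R4 ← R4 + (4/53)·R2: [0, 0, 120/53, 360/53]
R5 ← R5 + (26/53)·R2: [0, 0, 144/53, 432/53]
R4 ← R4 − (5/18)·R3: [0, 0, 0, 0]
R5 ← R5 − (1/3)·R3: [0, 0, 0, 0]
The echelon form has 3 nonzero rows, and every pivot lies in the first 3 columns, so rank(M) = rank([M|b]) = 3.
The system is consistent.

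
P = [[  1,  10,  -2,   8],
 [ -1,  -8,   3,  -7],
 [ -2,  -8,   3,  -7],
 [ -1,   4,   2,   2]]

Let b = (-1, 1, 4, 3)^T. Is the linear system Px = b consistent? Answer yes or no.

Row reduce the augmented matrix [P | b].
R2 ← R2 + R1: [0, 2, 1, 1, 0]
R3 ← R3 + (2)·R1: [0, 12, -1, 9, 2]
R4 ← R4 + R1: [0, 14, 0, 10, 2]
R3 ← R3 − (6)·R2: [0, 0, -7, 3, 2]
R4 ← R4 − (7)·R2: [0, 0, -7, 3, 2]
R4 ← R4 − R3: [0, 0, 0, 0, 0]
The echelon form has 3 nonzero rows, and every pivot lies in the first 4 columns, so rank(P) = rank([P|b]) = 3.
The system is consistent.

yes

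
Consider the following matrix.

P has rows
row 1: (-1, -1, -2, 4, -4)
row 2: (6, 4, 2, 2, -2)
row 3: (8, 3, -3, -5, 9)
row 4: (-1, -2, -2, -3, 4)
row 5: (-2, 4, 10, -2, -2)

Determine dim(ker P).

Row reduce to echelon form.
R2 ← R2 + (6)·R1: [0, -2, -10, 26, -26]
R3 ← R3 + (8)·R1: [0, -5, -19, 27, -23]
R4 ← R4 − R1: [0, -1, 0, -7, 8]
R5 ← R5 − (2)·R1: [0, 6, 14, -10, 6]
R3 ← R3 − (5/2)·R2: [0, 0, 6, -38, 42]
R4 ← R4 − (1/2)·R2: [0, 0, 5, -20, 21]
R5 ← R5 + (3)·R2: [0, 0, -16, 68, -72]
R4 ← R4 − (5/6)·R3: [0, 0, 0, 35/3, -14]
R5 ← R5 + (8/3)·R3: [0, 0, 0, -100/3, 40]
R5 ← R5 + (20/7)·R4: [0, 0, 0, 0, 0]
4 nonzero rows, so rank(P) = 4.
P has 5 columns; by rank–nullity, nullity = 5 − 4 = 1.

1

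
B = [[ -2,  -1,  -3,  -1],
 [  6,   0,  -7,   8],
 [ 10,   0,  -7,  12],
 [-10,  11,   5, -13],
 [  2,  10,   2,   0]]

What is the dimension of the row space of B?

Row reduce to echelon form.
R2 ← R2 + (3)·R1: [0, -3, -16, 5]
R3 ← R3 + (5)·R1: [0, -5, -22, 7]
R4 ← R4 − (5)·R1: [0, 16, 20, -8]
R5 ← R5 + R1: [0, 9, -1, -1]
R3 ← R3 − (5/3)·R2: [0, 0, 14/3, -4/3]
R4 ← R4 + (16/3)·R2: [0, 0, -196/3, 56/3]
R5 ← R5 + (3)·R2: [0, 0, -49, 14]
R4 ← R4 + (14)·R3: [0, 0, 0, 0]
R5 ← R5 + (21/2)·R3: [0, 0, 0, 0]
Echelon form has 3 nonzero rows, so rank(B) = 3.
The row space has dimension equal to the rank: 3.

3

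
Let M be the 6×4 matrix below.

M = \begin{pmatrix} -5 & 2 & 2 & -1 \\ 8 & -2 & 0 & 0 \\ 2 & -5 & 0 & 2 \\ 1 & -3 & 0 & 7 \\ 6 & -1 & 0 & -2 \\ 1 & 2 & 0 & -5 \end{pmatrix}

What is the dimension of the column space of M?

4

Row reduce to echelon form.
R2 ← R2 + (8/5)·R1: [0, 6/5, 16/5, -8/5]
R3 ← R3 + (2/5)·R1: [0, -21/5, 4/5, 8/5]
R4 ← R4 + (1/5)·R1: [0, -13/5, 2/5, 34/5]
R5 ← R5 + (6/5)·R1: [0, 7/5, 12/5, -16/5]
R6 ← R6 + (1/5)·R1: [0, 12/5, 2/5, -26/5]
R3 ← R3 + (7/2)·R2: [0, 0, 12, -4]
R4 ← R4 + (13/6)·R2: [0, 0, 22/3, 10/3]
R5 ← R5 − (7/6)·R2: [0, 0, -4/3, -4/3]
R6 ← R6 − (2)·R2: [0, 0, -6, -2]
R4 ← R4 − (11/18)·R3: [0, 0, 0, 52/9]
R5 ← R5 + (1/9)·R3: [0, 0, 0, -16/9]
R6 ← R6 + (1/2)·R3: [0, 0, 0, -4]
R5 ← R5 + (4/13)·R4: [0, 0, 0, 0]
R6 ← R6 + (9/13)·R4: [0, 0, 0, 0]
Echelon form has 4 nonzero rows, so rank(M) = 4.
The column space has dimension equal to the rank: 4.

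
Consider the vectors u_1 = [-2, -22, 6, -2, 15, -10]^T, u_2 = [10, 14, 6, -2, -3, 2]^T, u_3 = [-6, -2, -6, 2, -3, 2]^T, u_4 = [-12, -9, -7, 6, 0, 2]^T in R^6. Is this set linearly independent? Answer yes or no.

no

Form the matrix with these vectors as rows and row reduce.
R2 ← R2 + (5)·R1: [0, -96, 36, -12, 72, -48]
R3 ← R3 − (3)·R1: [0, 64, -24, 8, -48, 32]
R4 ← R4 − (6)·R1: [0, 123, -43, 18, -90, 62]
R3 ← R3 + (2/3)·R2: [0, 0, 0, 0, 0, 0]
R4 ← R4 + (41/32)·R2: [0, 0, 25/8, 21/8, 9/4, 1/2]
Swap R3 ↔ R4
3 nonzero rows, so the 4 vectors span a space of dimension 3.
Since 3 < 4, the vectors are linearly dependent.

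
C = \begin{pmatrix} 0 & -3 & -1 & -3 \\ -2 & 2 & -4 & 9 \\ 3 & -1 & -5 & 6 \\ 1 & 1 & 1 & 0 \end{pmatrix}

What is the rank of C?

3

Row reduce to echelon form.
Swap R1 ↔ R2
R3 ← R3 + (3/2)·R1: [0, 2, -11, 39/2]
R4 ← R4 + (1/2)·R1: [0, 2, -1, 9/2]
R3 ← R3 + (2/3)·R2: [0, 0, -35/3, 35/2]
R4 ← R4 + (2/3)·R2: [0, 0, -5/3, 5/2]
R4 ← R4 − (1/7)·R3: [0, 0, 0, 0]
Echelon form has 3 nonzero rows, so rank(C) = 3.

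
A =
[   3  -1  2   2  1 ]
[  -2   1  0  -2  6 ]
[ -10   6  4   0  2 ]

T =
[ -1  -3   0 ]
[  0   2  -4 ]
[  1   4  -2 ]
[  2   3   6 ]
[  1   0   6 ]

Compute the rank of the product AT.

2

First compute AT:
[[  4,   3,  18],
 [  4,   2,  20],
 [ 16,  58, -20]]
Now row reduce the product.
R2 ← R2 − R1: [0, -1, 2]
R3 ← R3 − (4)·R1: [0, 46, -92]
R3 ← R3 + (46)·R2: [0, 0, 0]
2 nonzero rows, so rank(AT) = 2.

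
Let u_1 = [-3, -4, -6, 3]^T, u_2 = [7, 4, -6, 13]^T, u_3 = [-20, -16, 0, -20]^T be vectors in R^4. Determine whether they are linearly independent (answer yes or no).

Form the matrix with these vectors as rows and row reduce.
R2 ← R2 + (7/3)·R1: [0, -16/3, -20, 20]
R3 ← R3 − (20/3)·R1: [0, 32/3, 40, -40]
R3 ← R3 + (2)·R2: [0, 0, 0, 0]
2 nonzero rows, so the 3 vectors span a space of dimension 2.
Since 2 < 3, the vectors are linearly dependent.

no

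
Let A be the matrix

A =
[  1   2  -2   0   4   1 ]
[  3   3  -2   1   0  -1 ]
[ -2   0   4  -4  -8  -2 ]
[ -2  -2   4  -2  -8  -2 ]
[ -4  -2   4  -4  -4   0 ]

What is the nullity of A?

3

Row reduce to echelon form.
R2 ← R2 − (3)·R1: [0, -3, 4, 1, -12, -4]
R3 ← R3 + (2)·R1: [0, 4, 0, -4, 0, 0]
R4 ← R4 + (2)·R1: [0, 2, 0, -2, 0, 0]
R5 ← R5 + (4)·R1: [0, 6, -4, -4, 12, 4]
R3 ← R3 + (4/3)·R2: [0, 0, 16/3, -8/3, -16, -16/3]
R4 ← R4 + (2/3)·R2: [0, 0, 8/3, -4/3, -8, -8/3]
R5 ← R5 + (2)·R2: [0, 0, 4, -2, -12, -4]
R4 ← R4 − (1/2)·R3: [0, 0, 0, 0, 0, 0]
R5 ← R5 − (3/4)·R3: [0, 0, 0, 0, 0, 0]
3 nonzero rows, so rank(A) = 3.
A has 6 columns; by rank–nullity, nullity = 6 − 3 = 3.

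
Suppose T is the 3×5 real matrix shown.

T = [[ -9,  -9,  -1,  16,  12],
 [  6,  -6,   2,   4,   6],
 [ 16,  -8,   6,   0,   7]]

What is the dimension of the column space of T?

3

Row reduce to echelon form.
R2 ← R2 + (2/3)·R1: [0, -12, 4/3, 44/3, 14]
R3 ← R3 + (16/9)·R1: [0, -24, 38/9, 256/9, 85/3]
R3 ← R3 − (2)·R2: [0, 0, 14/9, -8/9, 1/3]
Echelon form has 3 nonzero rows, so rank(T) = 3.
The column space has dimension equal to the rank: 3.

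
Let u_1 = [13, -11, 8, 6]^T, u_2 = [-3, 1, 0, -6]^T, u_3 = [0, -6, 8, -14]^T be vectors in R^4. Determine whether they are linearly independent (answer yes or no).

Form the matrix with these vectors as rows and row reduce.
R2 ← R2 + (3/13)·R1: [0, -20/13, 24/13, -60/13]
R3 ← R3 − (39/10)·R2: [0, 0, 4/5, 4]
3 nonzero rows, so the 3 vectors span a space of dimension 3.
Since 3 = 3, the vectors are linearly independent.

yes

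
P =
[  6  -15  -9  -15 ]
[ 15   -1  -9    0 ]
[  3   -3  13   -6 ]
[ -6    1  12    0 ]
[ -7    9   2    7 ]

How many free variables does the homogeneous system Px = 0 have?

Row reduce to echelon form.
R2 ← R2 − (5/2)·R1: [0, 73/2, 27/2, 75/2]
R3 ← R3 − (1/2)·R1: [0, 9/2, 35/2, 3/2]
R4 ← R4 + R1: [0, -14, 3, -15]
R5 ← R5 + (7/6)·R1: [0, -17/2, -17/2, -21/2]
R3 ← R3 − (9/73)·R2: [0, 0, 1156/73, -228/73]
R4 ← R4 + (28/73)·R2: [0, 0, 597/73, -45/73]
R5 ← R5 + (17/73)·R2: [0, 0, -391/73, -129/73]
R4 ← R4 − (597/1156)·R3: [0, 0, 0, 288/289]
R5 ← R5 + (23/68)·R3: [0, 0, 0, -48/17]
R5 ← R5 + (17/6)·R4: [0, 0, 0, 0]
4 nonzero rows, so rank(P) = 4.
P has 4 columns; by rank–nullity, nullity = 4 − 4 = 0.

0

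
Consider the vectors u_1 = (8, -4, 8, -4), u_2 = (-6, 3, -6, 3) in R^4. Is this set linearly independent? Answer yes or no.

no

Form the matrix with these vectors as rows and row reduce.
R2 ← R2 + (3/4)·R1: [0, 0, 0, 0]
1 nonzero row, so the 2 vectors span a space of dimension 1.
Since 1 < 2, the vectors are linearly dependent.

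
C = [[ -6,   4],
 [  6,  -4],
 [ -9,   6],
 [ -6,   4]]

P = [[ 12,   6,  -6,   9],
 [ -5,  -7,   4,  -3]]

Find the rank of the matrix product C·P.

1

First compute CP:
[[-92, -64,  52, -66],
 [ 92,  64, -52,  66],
 [-138, -96,  78, -99],
 [-92, -64,  52, -66]]
Now row reduce the product.
R2 ← R2 + R1: [0, 0, 0, 0]
R3 ← R3 − (3/2)·R1: [0, 0, 0, 0]
R4 ← R4 − R1: [0, 0, 0, 0]
1 nonzero row, so rank(CP) = 1.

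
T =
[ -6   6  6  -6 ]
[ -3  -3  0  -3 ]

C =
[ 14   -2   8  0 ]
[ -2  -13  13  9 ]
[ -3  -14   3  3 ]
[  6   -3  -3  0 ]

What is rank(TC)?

First compute TC:
[[-150, -132,  66,  72],
 [-54,  54, -54, -27]]
Now row reduce the product.
R2 ← R2 − (9/25)·R1: [0, 2538/25, -1944/25, -1323/25]
2 nonzero rows, so rank(TC) = 2.

2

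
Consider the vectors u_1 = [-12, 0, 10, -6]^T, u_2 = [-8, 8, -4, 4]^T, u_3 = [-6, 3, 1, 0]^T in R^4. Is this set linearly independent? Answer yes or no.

Form the matrix with these vectors as rows and row reduce.
R2 ← R2 − (2/3)·R1: [0, 8, -32/3, 8]
R3 ← R3 − (1/2)·R1: [0, 3, -4, 3]
R3 ← R3 − (3/8)·R2: [0, 0, 0, 0]
2 nonzero rows, so the 3 vectors span a space of dimension 2.
Since 2 < 3, the vectors are linearly dependent.

no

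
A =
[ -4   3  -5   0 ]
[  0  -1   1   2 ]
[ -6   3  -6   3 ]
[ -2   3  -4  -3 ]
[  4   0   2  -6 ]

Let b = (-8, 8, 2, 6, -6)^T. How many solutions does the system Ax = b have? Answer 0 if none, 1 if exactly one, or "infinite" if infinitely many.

Row reduce the augmented matrix [A | b].
R3 ← R3 − (3/2)·R1: [0, -3/2, 3/2, 3, 14]
R4 ← R4 − (1/2)·R1: [0, 3/2, -3/2, -3, 10]
R5 ← R5 + R1: [0, 3, -3, -6, -14]
R3 ← R3 − (3/2)·R2: [0, 0, 0, 0, 2]
R4 ← R4 + (3/2)·R2: [0, 0, 0, 0, 22]
R5 ← R5 + (3)·R2: [0, 0, 0, 0, 10]
R4 ← R4 − (11)·R3: [0, 0, 0, 0, 0]
R5 ← R5 − (5)·R3: [0, 0, 0, 0, 0]
The echelon form has 3 nonzero rows; the last pivot sits in the augmented column, so rank(A) = 2 but rank([A|b]) = 3.
Since the ranks differ, the system is inconsistent.
It has no solutions.

0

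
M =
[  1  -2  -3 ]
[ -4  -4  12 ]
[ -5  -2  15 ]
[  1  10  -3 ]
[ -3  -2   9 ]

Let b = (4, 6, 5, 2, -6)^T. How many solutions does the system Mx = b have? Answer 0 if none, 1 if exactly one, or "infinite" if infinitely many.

0

Row reduce the augmented matrix [M | b].
R2 ← R2 + (4)·R1: [0, -12, 0, 22]
R3 ← R3 + (5)·R1: [0, -12, 0, 25]
R4 ← R4 − R1: [0, 12, 0, -2]
R5 ← R5 + (3)·R1: [0, -8, 0, 6]
R3 ← R3 − R2: [0, 0, 0, 3]
R4 ← R4 + R2: [0, 0, 0, 20]
R5 ← R5 − (2/3)·R2: [0, 0, 0, -26/3]
R4 ← R4 − (20/3)·R3: [0, 0, 0, 0]
R5 ← R5 + (26/9)·R3: [0, 0, 0, 0]
The echelon form has 3 nonzero rows; the last pivot sits in the augmented column, so rank(M) = 2 but rank([M|b]) = 3.
Since the ranks differ, the system is inconsistent.
It has no solutions.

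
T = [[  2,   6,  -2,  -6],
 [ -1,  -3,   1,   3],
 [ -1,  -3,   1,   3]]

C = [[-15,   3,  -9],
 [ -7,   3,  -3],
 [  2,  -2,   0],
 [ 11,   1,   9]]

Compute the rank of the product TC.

1

First compute TC:
[[-142,  22, -90],
 [ 71, -11,  45],
 [ 71, -11,  45]]
Now row reduce the product.
R2 ← R2 + (1/2)·R1: [0, 0, 0]
R3 ← R3 + (1/2)·R1: [0, 0, 0]
1 nonzero row, so rank(TC) = 1.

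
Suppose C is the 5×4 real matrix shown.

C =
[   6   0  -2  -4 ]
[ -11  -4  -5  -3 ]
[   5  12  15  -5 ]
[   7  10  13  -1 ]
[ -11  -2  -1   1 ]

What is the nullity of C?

Row reduce to echelon form.
R2 ← R2 + (11/6)·R1: [0, -4, -26/3, -31/3]
R3 ← R3 − (5/6)·R1: [0, 12, 50/3, -5/3]
R4 ← R4 − (7/6)·R1: [0, 10, 46/3, 11/3]
R5 ← R5 + (11/6)·R1: [0, -2, -14/3, -19/3]
R3 ← R3 + (3)·R2: [0, 0, -28/3, -98/3]
R4 ← R4 + (5/2)·R2: [0, 0, -19/3, -133/6]
R5 ← R5 − (1/2)·R2: [0, 0, -1/3, -7/6]
R4 ← R4 − (19/28)·R3: [0, 0, 0, 0]
R5 ← R5 − (1/28)·R3: [0, 0, 0, 0]
3 nonzero rows, so rank(C) = 3.
C has 4 columns; by rank–nullity, nullity = 4 − 3 = 1.

1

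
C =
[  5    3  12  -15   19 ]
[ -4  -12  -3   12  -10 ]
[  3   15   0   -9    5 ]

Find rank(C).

Row reduce to echelon form.
R2 ← R2 + (4/5)·R1: [0, -48/5, 33/5, 0, 26/5]
R3 ← R3 − (3/5)·R1: [0, 66/5, -36/5, 0, -32/5]
R3 ← R3 + (11/8)·R2: [0, 0, 15/8, 0, 3/4]
Echelon form has 3 nonzero rows, so rank(C) = 3.

3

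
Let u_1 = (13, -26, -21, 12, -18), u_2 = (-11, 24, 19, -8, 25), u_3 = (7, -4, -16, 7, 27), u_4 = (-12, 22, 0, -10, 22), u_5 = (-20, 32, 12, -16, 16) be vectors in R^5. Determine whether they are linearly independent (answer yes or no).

Form the matrix with these vectors as rows and row reduce.
R2 ← R2 + (11/13)·R1: [0, 2, 16/13, 28/13, 127/13]
R3 ← R3 − (7/13)·R1: [0, 10, -61/13, 7/13, 477/13]
R4 ← R4 + (12/13)·R1: [0, -2, -252/13, 14/13, 70/13]
R5 ← R5 + (20/13)·R1: [0, -8, -264/13, 32/13, -152/13]
R3 ← R3 − (5)·R2: [0, 0, -141/13, -133/13, -158/13]
R4 ← R4 + R2: [0, 0, -236/13, 42/13, 197/13]
R5 ← R5 + (4)·R2: [0, 0, -200/13, 144/13, 356/13]
R4 ← R4 − (236/141)·R3: [0, 0, 0, 2870/141, 5005/141]
R5 ← R5 − (200/141)·R3: [0, 0, 0, 3608/141, 6292/141]
R5 ← R5 − (44/35)·R4: [0, 0, 0, 0, 0]
4 nonzero rows, so the 5 vectors span a space of dimension 4.
Since 4 < 5, the vectors are linearly dependent.

no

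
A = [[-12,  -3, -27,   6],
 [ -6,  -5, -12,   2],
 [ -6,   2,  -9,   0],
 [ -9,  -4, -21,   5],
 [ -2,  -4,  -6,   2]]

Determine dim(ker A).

Row reduce to echelon form.
R2 ← R2 − (1/2)·R1: [0, -7/2, 3/2, -1]
R3 ← R3 − (1/2)·R1: [0, 7/2, 9/2, -3]
R4 ← R4 − (3/4)·R1: [0, -7/4, -3/4, 1/2]
R5 ← R5 − (1/6)·R1: [0, -7/2, -3/2, 1]
R3 ← R3 + R2: [0, 0, 6, -4]
R4 ← R4 − (1/2)·R2: [0, 0, -3/2, 1]
R5 ← R5 − R2: [0, 0, -3, 2]
R4 ← R4 + (1/4)·R3: [0, 0, 0, 0]
R5 ← R5 + (1/2)·R3: [0, 0, 0, 0]
3 nonzero rows, so rank(A) = 3.
A has 4 columns; by rank–nullity, nullity = 4 − 3 = 1.

1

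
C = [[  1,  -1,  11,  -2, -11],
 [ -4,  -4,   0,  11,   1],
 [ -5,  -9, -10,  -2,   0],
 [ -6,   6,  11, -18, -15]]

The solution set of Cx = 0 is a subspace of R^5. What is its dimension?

Row reduce to echelon form.
R2 ← R2 + (4)·R1: [0, -8, 44, 3, -43]
R3 ← R3 + (5)·R1: [0, -14, 45, -12, -55]
R4 ← R4 + (6)·R1: [0, 0, 77, -30, -81]
R3 ← R3 − (7/4)·R2: [0, 0, -32, -69/4, 81/4]
R4 ← R4 + (77/32)·R3: [0, 0, 0, -9153/128, -4131/128]
4 nonzero rows, so rank(C) = 4.
C has 5 columns; by rank–nullity, nullity = 5 − 4 = 1.

1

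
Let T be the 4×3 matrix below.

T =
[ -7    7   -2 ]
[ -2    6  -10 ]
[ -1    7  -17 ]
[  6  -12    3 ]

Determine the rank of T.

Row reduce to echelon form.
R2 ← R2 − (2/7)·R1: [0, 4, -66/7]
R3 ← R3 − (1/7)·R1: [0, 6, -117/7]
R4 ← R4 + (6/7)·R1: [0, -6, 9/7]
R3 ← R3 − (3/2)·R2: [0, 0, -18/7]
R4 ← R4 + (3/2)·R2: [0, 0, -90/7]
R4 ← R4 − (5)·R3: [0, 0, 0]
Echelon form has 3 nonzero rows, so rank(T) = 3.

3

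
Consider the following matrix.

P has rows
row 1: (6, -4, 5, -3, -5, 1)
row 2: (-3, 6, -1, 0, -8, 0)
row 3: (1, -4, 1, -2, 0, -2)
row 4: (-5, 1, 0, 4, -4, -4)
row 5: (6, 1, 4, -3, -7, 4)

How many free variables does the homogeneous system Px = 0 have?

1

Row reduce to echelon form.
R2 ← R2 + (1/2)·R1: [0, 4, 3/2, -3/2, -21/2, 1/2]
R3 ← R3 − (1/6)·R1: [0, -10/3, 1/6, -3/2, 5/6, -13/6]
R4 ← R4 + (5/6)·R1: [0, -7/3, 25/6, 3/2, -49/6, -19/6]
R5 ← R5 − R1: [0, 5, -1, 0, -2, 3]
R3 ← R3 + (5/6)·R2: [0, 0, 17/12, -11/4, -95/12, -7/4]
R4 ← R4 + (7/12)·R2: [0, 0, 121/24, 5/8, -343/24, -23/8]
R5 ← R5 − (5/4)·R2: [0, 0, -23/8, 15/8, 89/8, 19/8]
R4 ← R4 − (121/34)·R3: [0, 0, 0, 177/17, 236/17, 57/17]
R5 ← R5 + (69/34)·R3: [0, 0, 0, -63/17, -84/17, -20/17]
R5 ← R5 + (21/59)·R4: [0, 0, 0, 0, 0, 1/59]
5 nonzero rows, so rank(P) = 5.
P has 6 columns; by rank–nullity, nullity = 6 − 5 = 1.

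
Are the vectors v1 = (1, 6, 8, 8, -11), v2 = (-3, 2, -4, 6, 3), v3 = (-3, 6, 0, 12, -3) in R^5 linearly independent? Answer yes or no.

Form the matrix with these vectors as rows and row reduce.
R2 ← R2 + (3)·R1: [0, 20, 20, 30, -30]
R3 ← R3 + (3)·R1: [0, 24, 24, 36, -36]
R3 ← R3 − (6/5)·R2: [0, 0, 0, 0, 0]
2 nonzero rows, so the 3 vectors span a space of dimension 2.
Since 2 < 3, the vectors are linearly dependent.

no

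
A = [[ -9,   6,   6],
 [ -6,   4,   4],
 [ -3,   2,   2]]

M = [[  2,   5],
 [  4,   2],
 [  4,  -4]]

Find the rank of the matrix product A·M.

1

First compute AM:
[[ 30, -57],
 [ 20, -38],
 [ 10, -19]]
Now row reduce the product.
R2 ← R2 − (2/3)·R1: [0, 0]
R3 ← R3 − (1/3)·R1: [0, 0]
1 nonzero row, so rank(AM) = 1.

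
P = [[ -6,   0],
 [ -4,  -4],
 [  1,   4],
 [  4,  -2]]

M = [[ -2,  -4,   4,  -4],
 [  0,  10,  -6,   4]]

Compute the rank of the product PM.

2

First compute PM:
[[ 12,  24, -24,  24],
 [  8, -24,   8,   0],
 [ -2,  36, -20,  12],
 [ -8, -36,  28, -24]]
Now row reduce the product.
R2 ← R2 − (2/3)·R1: [0, -40, 24, -16]
R3 ← R3 + (1/6)·R1: [0, 40, -24, 16]
R4 ← R4 + (2/3)·R1: [0, -20, 12, -8]
R3 ← R3 + R2: [0, 0, 0, 0]
R4 ← R4 − (1/2)·R2: [0, 0, 0, 0]
2 nonzero rows, so rank(PM) = 2.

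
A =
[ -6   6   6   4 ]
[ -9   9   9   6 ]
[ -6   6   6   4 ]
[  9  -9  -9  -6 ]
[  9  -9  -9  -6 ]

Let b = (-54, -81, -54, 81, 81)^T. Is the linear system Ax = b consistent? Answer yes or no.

Row reduce the augmented matrix [A | b].
R2 ← R2 − (3/2)·R1: [0, 0, 0, 0, 0]
R3 ← R3 − R1: [0, 0, 0, 0, 0]
R4 ← R4 + (3/2)·R1: [0, 0, 0, 0, 0]
R5 ← R5 + (3/2)·R1: [0, 0, 0, 0, 0]
The echelon form has 1 nonzero rows, and every pivot lies in the first 4 columns, so rank(A) = rank([A|b]) = 1.
The system is consistent.

yes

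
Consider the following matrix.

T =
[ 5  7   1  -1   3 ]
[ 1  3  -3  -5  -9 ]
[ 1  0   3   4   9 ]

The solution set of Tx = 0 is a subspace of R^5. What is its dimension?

3

Row reduce to echelon form.
R2 ← R2 − (1/5)·R1: [0, 8/5, -16/5, -24/5, -48/5]
R3 ← R3 − (1/5)·R1: [0, -7/5, 14/5, 21/5, 42/5]
R3 ← R3 + (7/8)·R2: [0, 0, 0, 0, 0]
2 nonzero rows, so rank(T) = 2.
T has 5 columns; by rank–nullity, nullity = 5 − 2 = 3.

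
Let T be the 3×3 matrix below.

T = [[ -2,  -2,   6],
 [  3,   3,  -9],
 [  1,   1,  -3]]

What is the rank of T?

Row reduce to echelon form.
R2 ← R2 + (3/2)·R1: [0, 0, 0]
R3 ← R3 + (1/2)·R1: [0, 0, 0]
Echelon form has 1 nonzero row, so rank(T) = 1.

1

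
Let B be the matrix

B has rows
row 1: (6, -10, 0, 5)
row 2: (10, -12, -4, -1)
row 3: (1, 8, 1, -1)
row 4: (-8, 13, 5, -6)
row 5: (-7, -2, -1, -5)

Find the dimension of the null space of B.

0

Row reduce to echelon form.
R2 ← R2 − (5/3)·R1: [0, 14/3, -4, -28/3]
R3 ← R3 − (1/6)·R1: [0, 29/3, 1, -11/6]
R4 ← R4 + (4/3)·R1: [0, -1/3, 5, 2/3]
R5 ← R5 + (7/6)·R1: [0, -41/3, -1, 5/6]
R3 ← R3 − (29/14)·R2: [0, 0, 65/7, 35/2]
R4 ← R4 + (1/14)·R2: [0, 0, 33/7, 0]
R5 ← R5 + (41/14)·R2: [0, 0, -89/7, -53/2]
R4 ← R4 − (33/65)·R3: [0, 0, 0, -231/26]
R5 ← R5 + (89/65)·R3: [0, 0, 0, -33/13]
R5 ← R5 − (2/7)·R4: [0, 0, 0, 0]
4 nonzero rows, so rank(B) = 4.
B has 4 columns; by rank–nullity, nullity = 4 − 4 = 0.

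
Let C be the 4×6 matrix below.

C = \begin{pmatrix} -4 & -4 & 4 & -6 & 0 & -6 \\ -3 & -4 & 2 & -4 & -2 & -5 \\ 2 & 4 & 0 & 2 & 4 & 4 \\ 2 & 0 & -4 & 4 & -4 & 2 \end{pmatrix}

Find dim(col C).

2

Row reduce to echelon form.
R2 ← R2 − (3/4)·R1: [0, -1, -1, 1/2, -2, -1/2]
R3 ← R3 + (1/2)·R1: [0, 2, 2, -1, 4, 1]
R4 ← R4 + (1/2)·R1: [0, -2, -2, 1, -4, -1]
R3 ← R3 + (2)·R2: [0, 0, 0, 0, 0, 0]
R4 ← R4 − (2)·R2: [0, 0, 0, 0, 0, 0]
Echelon form has 2 nonzero rows, so rank(C) = 2.
The column space has dimension equal to the rank: 2.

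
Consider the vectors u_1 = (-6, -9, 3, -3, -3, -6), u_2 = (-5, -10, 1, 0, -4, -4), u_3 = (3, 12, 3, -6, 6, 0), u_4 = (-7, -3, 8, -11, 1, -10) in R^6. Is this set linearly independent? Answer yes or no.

no

Form the matrix with these vectors as rows and row reduce.
R2 ← R2 − (5/6)·R1: [0, -5/2, -3/2, 5/2, -3/2, 1]
R3 ← R3 + (1/2)·R1: [0, 15/2, 9/2, -15/2, 9/2, -3]
R4 ← R4 − (7/6)·R1: [0, 15/2, 9/2, -15/2, 9/2, -3]
R3 ← R3 + (3)·R2: [0, 0, 0, 0, 0, 0]
R4 ← R4 + (3)·R2: [0, 0, 0, 0, 0, 0]
2 nonzero rows, so the 4 vectors span a space of dimension 2.
Since 2 < 4, the vectors are linearly dependent.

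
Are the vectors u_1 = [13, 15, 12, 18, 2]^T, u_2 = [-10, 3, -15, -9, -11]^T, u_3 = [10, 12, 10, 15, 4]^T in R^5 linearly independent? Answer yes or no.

Form the matrix with these vectors as rows and row reduce.
R2 ← R2 + (10/13)·R1: [0, 189/13, -75/13, 63/13, -123/13]
R3 ← R3 − (10/13)·R1: [0, 6/13, 10/13, 15/13, 32/13]
R3 ← R3 − (2/63)·R2: [0, 0, 20/21, 1, 58/21]
3 nonzero rows, so the 3 vectors span a space of dimension 3.
Since 3 = 3, the vectors are linearly independent.

yes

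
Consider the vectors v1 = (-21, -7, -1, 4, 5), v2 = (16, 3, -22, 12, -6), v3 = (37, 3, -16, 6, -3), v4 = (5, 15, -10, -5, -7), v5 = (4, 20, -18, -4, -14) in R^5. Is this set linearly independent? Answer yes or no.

Form the matrix with these vectors as rows and row reduce.
R2 ← R2 + (16/21)·R1: [0, -7/3, -478/21, 316/21, -46/21]
R3 ← R3 + (37/21)·R1: [0, -28/3, -373/21, 274/21, 122/21]
R4 ← R4 + (5/21)·R1: [0, 40/3, -215/21, -85/21, -122/21]
R5 ← R5 + (4/21)·R1: [0, 56/3, -382/21, -68/21, -274/21]
R3 ← R3 − (4)·R2: [0, 0, 513/7, -330/7, 102/7]
R4 ← R4 + (40/7)·R2: [0, 0, -6875/49, 4015/49, -898/49]
R5 ← R5 + (8)·R2: [0, 0, -1402/7, 820/7, -214/7]
R4 ← R4 + (6875/3591)·R3: [0, 0, 0, -9955/1197, 11456/1197]
R5 ← R5 + (1402/513)·R3: [0, 0, 0, -2000/171, 1582/171]
R5 ← R5 − (2800/1991)·R4: [0, 0, 0, 0, -8378/1991]
5 nonzero rows, so the 5 vectors span a space of dimension 5.
Since 5 = 5, the vectors are linearly independent.

yes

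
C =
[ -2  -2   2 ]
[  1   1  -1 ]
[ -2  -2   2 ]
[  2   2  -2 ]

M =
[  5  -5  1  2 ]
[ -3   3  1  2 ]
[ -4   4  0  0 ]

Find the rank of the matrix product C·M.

First compute CM:
[[-12,  12,  -4,  -8],
 [  6,  -6,   2,   4],
 [-12,  12,  -4,  -8],
 [ 12, -12,   4,   8]]
Now row reduce the product.
R2 ← R2 + (1/2)·R1: [0, 0, 0, 0]
R3 ← R3 − R1: [0, 0, 0, 0]
R4 ← R4 + R1: [0, 0, 0, 0]
1 nonzero row, so rank(CM) = 1.

1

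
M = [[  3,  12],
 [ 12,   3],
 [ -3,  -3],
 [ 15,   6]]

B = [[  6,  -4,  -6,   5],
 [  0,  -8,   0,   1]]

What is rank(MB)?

2

First compute MB:
[[ 18, -108, -18,  27],
 [ 72, -72, -72,  63],
 [-18,  36,  18, -18],
 [ 90, -108, -90,  81]]
Now row reduce the product.
R2 ← R2 − (4)·R1: [0, 360, 0, -45]
R3 ← R3 + R1: [0, -72, 0, 9]
R4 ← R4 − (5)·R1: [0, 432, 0, -54]
R3 ← R3 + (1/5)·R2: [0, 0, 0, 0]
R4 ← R4 − (6/5)·R2: [0, 0, 0, 0]
2 nonzero rows, so rank(MB) = 2.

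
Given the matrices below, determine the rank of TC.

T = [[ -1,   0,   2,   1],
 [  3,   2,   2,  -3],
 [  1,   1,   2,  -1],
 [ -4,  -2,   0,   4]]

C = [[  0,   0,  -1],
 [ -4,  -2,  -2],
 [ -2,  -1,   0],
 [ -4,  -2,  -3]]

First compute TC:
[[ -8,  -4,  -2],
 [  0,   0,   2],
 [ -4,  -2,   0],
 [ -8,  -4,  -4]]
Now row reduce the product.
R3 ← R3 − (1/2)·R1: [0, 0, 1]
R4 ← R4 − R1: [0, 0, -2]
R3 ← R3 − (1/2)·R2: [0, 0, 0]
R4 ← R4 + R2: [0, 0, 0]
2 nonzero rows, so rank(TC) = 2.

2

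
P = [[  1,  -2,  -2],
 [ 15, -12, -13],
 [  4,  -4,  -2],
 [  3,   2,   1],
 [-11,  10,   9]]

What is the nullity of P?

Row reduce to echelon form.
R2 ← R2 − (15)·R1: [0, 18, 17]
R3 ← R3 − (4)·R1: [0, 4, 6]
R4 ← R4 − (3)·R1: [0, 8, 7]
R5 ← R5 + (11)·R1: [0, -12, -13]
R3 ← R3 − (2/9)·R2: [0, 0, 20/9]
R4 ← R4 − (4/9)·R2: [0, 0, -5/9]
R5 ← R5 + (2/3)·R2: [0, 0, -5/3]
R4 ← R4 + (1/4)·R3: [0, 0, 0]
R5 ← R5 + (3/4)·R3: [0, 0, 0]
3 nonzero rows, so rank(P) = 3.
P has 3 columns; by rank–nullity, nullity = 3 − 3 = 0.

0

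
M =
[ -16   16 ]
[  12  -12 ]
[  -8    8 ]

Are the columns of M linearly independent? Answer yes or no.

no

Row reduce M to echelon form.
R2 ← R2 + (3/4)·R1: [0, 0]
R3 ← R3 − (1/2)·R1: [0, 0]
1 pivot among 2 columns.
Only 1 < 2 pivot columns, so the columns are linearly dependent.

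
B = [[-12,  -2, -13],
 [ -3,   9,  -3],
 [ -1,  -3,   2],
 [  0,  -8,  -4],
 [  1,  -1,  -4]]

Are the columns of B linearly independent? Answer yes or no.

yes

Row reduce B to echelon form.
R2 ← R2 − (1/4)·R1: [0, 19/2, 1/4]
R3 ← R3 − (1/12)·R1: [0, -17/6, 37/12]
R5 ← R5 + (1/12)·R1: [0, -7/6, -61/12]
R3 ← R3 + (17/57)·R2: [0, 0, 60/19]
R4 ← R4 + (16/19)·R2: [0, 0, -72/19]
R5 ← R5 + (7/57)·R2: [0, 0, -96/19]
R4 ← R4 + (6/5)·R3: [0, 0, 0]
R5 ← R5 + (8/5)·R3: [0, 0, 0]
3 pivots among 3 columns.
Every column is a pivot column, so the columns are linearly independent.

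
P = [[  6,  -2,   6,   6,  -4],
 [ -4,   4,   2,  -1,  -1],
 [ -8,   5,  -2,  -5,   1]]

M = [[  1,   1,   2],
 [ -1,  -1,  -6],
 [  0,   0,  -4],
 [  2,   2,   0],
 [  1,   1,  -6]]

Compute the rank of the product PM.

2

First compute PM:
[[ 16,  16,  24],
 [-11, -11, -34],
 [-22, -22, -44]]
Now row reduce the product.
R2 ← R2 + (11/16)·R1: [0, 0, -35/2]
R3 ← R3 + (11/8)·R1: [0, 0, -11]
R3 ← R3 − (22/35)·R2: [0, 0, 0]
2 nonzero rows, so rank(PM) = 2.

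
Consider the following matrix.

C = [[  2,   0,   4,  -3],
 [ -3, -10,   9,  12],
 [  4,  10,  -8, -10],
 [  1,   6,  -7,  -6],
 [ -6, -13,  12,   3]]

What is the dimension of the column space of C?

Row reduce to echelon form.
R2 ← R2 + (3/2)·R1: [0, -10, 15, 15/2]
R3 ← R3 − (2)·R1: [0, 10, -16, -4]
R4 ← R4 − (1/2)·R1: [0, 6, -9, -9/2]
R5 ← R5 + (3)·R1: [0, -13, 24, -6]
R3 ← R3 + R2: [0, 0, -1, 7/2]
R4 ← R4 + (3/5)·R2: [0, 0, 0, 0]
R5 ← R5 − (13/10)·R2: [0, 0, 9/2, -63/4]
R5 ← R5 + (9/2)·R3: [0, 0, 0, 0]
Echelon form has 3 nonzero rows, so rank(C) = 3.
The column space has dimension equal to the rank: 3.

3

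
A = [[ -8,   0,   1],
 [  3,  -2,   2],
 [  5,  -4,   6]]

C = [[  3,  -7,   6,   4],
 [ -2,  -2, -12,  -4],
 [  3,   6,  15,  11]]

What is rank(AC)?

3

First compute AC:
[[-21,  62, -33, -21],
 [ 19,  -5,  72,  42],
 [ 41,   9, 168, 102]]
Now row reduce the product.
R2 ← R2 + (19/21)·R1: [0, 1073/21, 295/7, 23]
R3 ← R3 + (41/21)·R1: [0, 2731/21, 725/7, 61]
R3 ← R3 − (2731/1073)·R2: [0, 0, -3960/1073, 2640/1073]
3 nonzero rows, so rank(AC) = 3.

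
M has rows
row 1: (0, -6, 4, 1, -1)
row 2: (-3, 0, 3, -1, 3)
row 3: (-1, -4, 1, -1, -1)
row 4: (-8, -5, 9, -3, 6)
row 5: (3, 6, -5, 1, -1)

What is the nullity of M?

Row reduce to echelon form.
Swap R1 ↔ R2
R3 ← R3 − (1/3)·R1: [0, -4, 0, -2/3, -2]
R4 ← R4 − (8/3)·R1: [0, -5, 1, -1/3, -2]
R5 ← R5 + R1: [0, 6, -2, 0, 2]
R3 ← R3 − (2/3)·R2: [0, 0, -8/3, -4/3, -4/3]
R4 ← R4 − (5/6)·R2: [0, 0, -7/3, -7/6, -7/6]
R5 ← R5 + R2: [0, 0, 2, 1, 1]
R4 ← R4 − (7/8)·R3: [0, 0, 0, 0, 0]
R5 ← R5 + (3/4)·R3: [0, 0, 0, 0, 0]
3 nonzero rows, so rank(M) = 3.
M has 5 columns; by rank–nullity, nullity = 5 − 3 = 2.

2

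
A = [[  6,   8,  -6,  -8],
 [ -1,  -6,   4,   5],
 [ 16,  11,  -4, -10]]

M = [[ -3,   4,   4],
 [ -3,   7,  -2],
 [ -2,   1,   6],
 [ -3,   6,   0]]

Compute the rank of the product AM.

First compute AM:
[[ -6,  26, -28],
 [ -2, -12,  32],
 [-43,  77,  18]]
Now row reduce the product.
R2 ← R2 − (1/3)·R1: [0, -62/3, 124/3]
R3 ← R3 − (43/6)·R1: [0, -328/3, 656/3]
R3 ← R3 − (164/31)·R2: [0, 0, 0]
2 nonzero rows, so rank(AM) = 2.

2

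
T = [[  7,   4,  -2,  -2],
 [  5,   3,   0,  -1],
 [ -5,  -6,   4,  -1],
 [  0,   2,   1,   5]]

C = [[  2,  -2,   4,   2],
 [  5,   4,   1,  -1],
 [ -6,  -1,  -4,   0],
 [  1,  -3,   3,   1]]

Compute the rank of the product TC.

First compute TC:
[[ 44,  10,  34,   8],
 [ 24,   5,  20,   6],
 [-65, -15, -45,  -5],
 [  9,  -8,  13,   3]]
Now row reduce the product.
R2 ← R2 − (6/11)·R1: [0, -5/11, 16/11, 18/11]
R3 ← R3 + (65/44)·R1: [0, -5/22, 115/22, 75/11]
R4 ← R4 − (9/44)·R1: [0, -221/22, 133/22, 15/11]
R3 ← R3 − (1/2)·R2: [0, 0, 9/2, 6]
R4 ← R4 − (221/10)·R2: [0, 0, -261/10, -174/5]
R4 ← R4 + (29/5)·R3: [0, 0, 0, 0]
3 nonzero rows, so rank(TC) = 3.

3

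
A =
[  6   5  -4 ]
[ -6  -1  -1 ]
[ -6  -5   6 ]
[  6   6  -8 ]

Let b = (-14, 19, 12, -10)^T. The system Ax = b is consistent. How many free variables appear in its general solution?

0

Row reduce the augmented matrix [A | b].
R2 ← R2 + R1: [0, 4, -5, 5]
R3 ← R3 + R1: [0, 0, 2, -2]
R4 ← R4 − R1: [0, 1, -4, 4]
R4 ← R4 − (1/4)·R2: [0, 0, -11/4, 11/4]
R4 ← R4 + (11/8)·R3: [0, 0, 0, 0]
The echelon form has 3 nonzero rows, and every pivot lies in the first 3 columns, so rank(A) = rank([A|b]) = 3.
The system is consistent.
Free variables = (unknowns) − (rank) = 3 − 3 = 0.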